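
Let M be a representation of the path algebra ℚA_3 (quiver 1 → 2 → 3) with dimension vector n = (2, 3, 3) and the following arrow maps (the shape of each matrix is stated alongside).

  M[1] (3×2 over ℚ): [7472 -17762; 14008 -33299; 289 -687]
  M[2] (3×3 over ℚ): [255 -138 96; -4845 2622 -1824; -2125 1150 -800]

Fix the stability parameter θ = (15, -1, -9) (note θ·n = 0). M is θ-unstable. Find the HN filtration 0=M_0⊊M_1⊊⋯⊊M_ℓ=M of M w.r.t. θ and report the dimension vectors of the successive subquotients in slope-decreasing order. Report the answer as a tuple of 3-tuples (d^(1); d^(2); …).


Interval decomposition of M: I[1,2]^2, I[2,3], I[3,3]^2.
HN type (ℓ=3): μ^(1)=7; μ^(2)=-5; μ^(3)=-9

((2, 2, 0); (0, 1, 1); (0, 0, 2))


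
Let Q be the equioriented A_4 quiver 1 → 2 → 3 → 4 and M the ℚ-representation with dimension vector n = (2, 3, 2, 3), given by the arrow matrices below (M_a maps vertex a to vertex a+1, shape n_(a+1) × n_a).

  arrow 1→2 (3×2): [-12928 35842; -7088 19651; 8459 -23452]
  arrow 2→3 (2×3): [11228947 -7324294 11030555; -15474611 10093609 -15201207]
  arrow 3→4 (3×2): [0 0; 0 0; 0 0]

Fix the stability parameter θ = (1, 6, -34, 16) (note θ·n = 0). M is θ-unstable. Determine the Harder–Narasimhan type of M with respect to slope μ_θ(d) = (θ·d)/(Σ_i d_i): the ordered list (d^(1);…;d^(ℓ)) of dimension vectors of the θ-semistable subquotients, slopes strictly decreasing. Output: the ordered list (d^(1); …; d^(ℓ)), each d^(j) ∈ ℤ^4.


Interval decomposition of M: I[1,3]^2, I[2,2], I[4,4]^3.
HN type (ℓ=3): μ^(1)=16; μ^(2)=6; μ^(3)=-9

((0, 0, 0, 3); (0, 1, 0, 0); (2, 2, 2, 0))


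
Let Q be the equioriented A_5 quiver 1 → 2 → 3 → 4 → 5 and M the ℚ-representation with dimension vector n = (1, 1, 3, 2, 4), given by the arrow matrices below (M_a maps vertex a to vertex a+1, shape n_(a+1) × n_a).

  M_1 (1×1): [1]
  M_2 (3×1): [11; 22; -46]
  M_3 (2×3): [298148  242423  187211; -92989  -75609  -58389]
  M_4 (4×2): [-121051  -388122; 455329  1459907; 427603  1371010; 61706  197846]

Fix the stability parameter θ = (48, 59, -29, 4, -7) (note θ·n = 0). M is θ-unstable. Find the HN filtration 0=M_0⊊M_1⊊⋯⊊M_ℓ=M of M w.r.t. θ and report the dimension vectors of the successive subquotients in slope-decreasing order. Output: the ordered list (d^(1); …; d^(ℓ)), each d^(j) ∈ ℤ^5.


Barcode: M ≅ I[1,5], I[3,3], I[3,5], I[5,5]^2. HN layers by μ_θ (4 steps, strictly decreasing):
  μ^(1)=15; μ^(2)=-3/2; μ^(3)=-7; μ^(4)=-29

((1, 1, 1, 1, 1); (0, 0, 0, 1, 1); (0, 0, 0, 0, 2); (0, 0, 2, 0, 0))


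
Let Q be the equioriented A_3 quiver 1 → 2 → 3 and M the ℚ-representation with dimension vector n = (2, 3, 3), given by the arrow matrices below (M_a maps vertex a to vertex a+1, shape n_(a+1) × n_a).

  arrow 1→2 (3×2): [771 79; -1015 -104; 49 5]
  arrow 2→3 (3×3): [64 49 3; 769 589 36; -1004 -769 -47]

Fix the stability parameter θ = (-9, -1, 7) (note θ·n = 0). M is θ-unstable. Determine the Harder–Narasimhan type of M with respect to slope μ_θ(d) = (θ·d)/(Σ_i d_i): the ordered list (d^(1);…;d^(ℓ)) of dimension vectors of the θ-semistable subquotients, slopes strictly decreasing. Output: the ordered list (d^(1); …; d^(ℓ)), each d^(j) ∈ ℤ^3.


Barcode: M ≅ I[1,2], I[1,3], I[2,3], I[3,3]. HN layers by μ_θ (3 steps, strictly decreasing):
  μ^(1)=7; μ^(2)=-1; μ^(3)=-9

((0, 0, 3); (0, 3, 0); (2, 0, 0))


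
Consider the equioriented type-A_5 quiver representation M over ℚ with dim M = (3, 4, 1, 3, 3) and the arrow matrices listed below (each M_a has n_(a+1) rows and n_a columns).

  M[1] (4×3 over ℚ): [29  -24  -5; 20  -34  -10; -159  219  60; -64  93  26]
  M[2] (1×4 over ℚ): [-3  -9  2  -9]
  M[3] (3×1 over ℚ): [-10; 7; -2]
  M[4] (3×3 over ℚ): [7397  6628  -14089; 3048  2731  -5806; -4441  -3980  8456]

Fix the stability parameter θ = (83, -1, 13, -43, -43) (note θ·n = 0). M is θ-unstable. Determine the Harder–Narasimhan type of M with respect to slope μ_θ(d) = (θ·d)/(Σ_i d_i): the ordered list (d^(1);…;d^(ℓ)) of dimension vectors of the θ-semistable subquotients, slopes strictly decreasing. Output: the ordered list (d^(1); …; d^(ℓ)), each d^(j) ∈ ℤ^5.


Via rank(M_{q-1}∘⋯∘M_p): M ≅ I[1,2]^2, I[1,5], I[2,2], I[4,5]^2.
μ_θ-semistable layers: μ^(1)=41; μ^(2)=9/5; μ^(3)=-1; μ^(4)=-43

((2, 2, 0, 0, 0); (1, 1, 1, 1, 1); (0, 1, 0, 0, 0); (0, 0, 0, 2, 2))


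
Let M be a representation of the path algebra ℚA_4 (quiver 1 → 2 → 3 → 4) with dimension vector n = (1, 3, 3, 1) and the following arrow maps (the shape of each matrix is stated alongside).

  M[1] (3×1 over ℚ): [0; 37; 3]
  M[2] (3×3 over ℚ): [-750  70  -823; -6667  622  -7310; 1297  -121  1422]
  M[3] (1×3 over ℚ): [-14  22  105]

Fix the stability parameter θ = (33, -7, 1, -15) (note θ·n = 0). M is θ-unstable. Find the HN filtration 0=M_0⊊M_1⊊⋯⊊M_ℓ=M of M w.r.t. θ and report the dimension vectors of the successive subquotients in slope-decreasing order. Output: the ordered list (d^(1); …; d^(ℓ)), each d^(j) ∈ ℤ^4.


Interval decomposition of M: I[1,4], I[2,3]^2.
HN type (ℓ=3): μ^(1)=3; μ^(2)=1; μ^(3)=-7

((1, 1, 1, 1); (0, 0, 2, 0); (0, 2, 0, 0))


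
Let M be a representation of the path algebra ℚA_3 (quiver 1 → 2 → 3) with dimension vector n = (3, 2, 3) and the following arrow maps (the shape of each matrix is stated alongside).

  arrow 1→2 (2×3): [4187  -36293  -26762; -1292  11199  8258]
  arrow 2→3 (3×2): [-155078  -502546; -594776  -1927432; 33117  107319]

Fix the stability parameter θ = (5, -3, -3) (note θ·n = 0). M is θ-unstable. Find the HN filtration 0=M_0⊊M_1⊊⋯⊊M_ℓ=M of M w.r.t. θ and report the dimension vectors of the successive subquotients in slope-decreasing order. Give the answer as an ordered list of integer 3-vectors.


Interval decomposition of M: I[1,1], I[1,2], I[1,3], I[3,3]^2.
HN type (ℓ=4): μ^(1)=5; μ^(2)=1; μ^(3)=-1/3; μ^(4)=-3

((1, 0, 0); (1, 1, 0); (1, 1, 1); (0, 0, 2))


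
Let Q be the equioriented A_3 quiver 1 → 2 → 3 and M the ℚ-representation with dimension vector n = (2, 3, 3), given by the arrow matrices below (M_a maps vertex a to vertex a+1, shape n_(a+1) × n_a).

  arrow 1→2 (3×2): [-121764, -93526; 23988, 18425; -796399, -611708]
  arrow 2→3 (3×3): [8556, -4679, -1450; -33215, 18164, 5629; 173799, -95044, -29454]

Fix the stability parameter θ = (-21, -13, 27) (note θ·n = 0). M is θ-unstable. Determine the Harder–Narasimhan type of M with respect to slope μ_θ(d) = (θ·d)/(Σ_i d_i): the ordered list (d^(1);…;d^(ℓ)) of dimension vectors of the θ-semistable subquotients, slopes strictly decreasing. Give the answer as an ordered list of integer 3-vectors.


Barcode: M ≅ I[1,3]^2, I[2,3]. HN layers by μ_θ (3 steps, strictly decreasing):
  μ^(1)=27; μ^(2)=-13; μ^(3)=-21

((0, 0, 3); (0, 3, 0); (2, 0, 0))


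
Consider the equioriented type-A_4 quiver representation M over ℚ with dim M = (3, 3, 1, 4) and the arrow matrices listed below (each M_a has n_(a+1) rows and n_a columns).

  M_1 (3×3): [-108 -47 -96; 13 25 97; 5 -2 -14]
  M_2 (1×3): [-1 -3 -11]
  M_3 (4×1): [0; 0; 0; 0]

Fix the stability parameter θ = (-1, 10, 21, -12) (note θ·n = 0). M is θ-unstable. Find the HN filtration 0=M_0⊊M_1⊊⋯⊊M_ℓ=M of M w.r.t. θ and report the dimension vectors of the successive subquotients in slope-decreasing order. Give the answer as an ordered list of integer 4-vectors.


Via rank(M_{q-1}∘⋯∘M_p): M ≅ I[1,2]^2, I[1,3], I[4,4]^4.
μ_θ-semistable layers: μ^(1)=21; μ^(2)=10; μ^(3)=-1; μ^(4)=-12

((0, 0, 1, 0); (0, 3, 0, 0); (3, 0, 0, 0); (0, 0, 0, 4))


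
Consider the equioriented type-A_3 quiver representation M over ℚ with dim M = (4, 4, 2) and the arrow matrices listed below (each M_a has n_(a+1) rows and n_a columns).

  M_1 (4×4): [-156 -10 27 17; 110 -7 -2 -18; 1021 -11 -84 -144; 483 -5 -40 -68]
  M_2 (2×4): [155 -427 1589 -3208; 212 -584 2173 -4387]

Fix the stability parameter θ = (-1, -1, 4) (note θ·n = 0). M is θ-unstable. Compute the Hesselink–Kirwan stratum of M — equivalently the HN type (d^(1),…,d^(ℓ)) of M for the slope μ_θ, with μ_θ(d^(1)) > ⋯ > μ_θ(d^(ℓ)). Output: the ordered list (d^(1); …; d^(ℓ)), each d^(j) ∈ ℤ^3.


Interval decomposition of M: I[1,1], I[1,2]^2, I[1,3], I[2,3].
HN type (ℓ=2): μ^(1)=4; μ^(2)=-1

((0, 0, 2); (4, 4, 0))


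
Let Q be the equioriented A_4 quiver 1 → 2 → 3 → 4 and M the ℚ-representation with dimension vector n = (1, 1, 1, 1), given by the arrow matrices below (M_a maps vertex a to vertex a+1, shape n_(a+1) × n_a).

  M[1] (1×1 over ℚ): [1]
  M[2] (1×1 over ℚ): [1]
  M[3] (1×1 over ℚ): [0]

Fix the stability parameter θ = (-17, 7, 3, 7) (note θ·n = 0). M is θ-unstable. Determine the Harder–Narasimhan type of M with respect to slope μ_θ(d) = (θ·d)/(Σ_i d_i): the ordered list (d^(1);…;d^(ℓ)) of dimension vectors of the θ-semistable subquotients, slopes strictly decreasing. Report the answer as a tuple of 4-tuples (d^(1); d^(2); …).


Via rank(M_{q-1}∘⋯∘M_p): M ≅ I[1,3], I[4,4].
μ_θ-semistable layers: μ^(1)=7; μ^(2)=5; μ^(3)=-17

((0, 0, 0, 1); (0, 1, 1, 0); (1, 0, 0, 0))


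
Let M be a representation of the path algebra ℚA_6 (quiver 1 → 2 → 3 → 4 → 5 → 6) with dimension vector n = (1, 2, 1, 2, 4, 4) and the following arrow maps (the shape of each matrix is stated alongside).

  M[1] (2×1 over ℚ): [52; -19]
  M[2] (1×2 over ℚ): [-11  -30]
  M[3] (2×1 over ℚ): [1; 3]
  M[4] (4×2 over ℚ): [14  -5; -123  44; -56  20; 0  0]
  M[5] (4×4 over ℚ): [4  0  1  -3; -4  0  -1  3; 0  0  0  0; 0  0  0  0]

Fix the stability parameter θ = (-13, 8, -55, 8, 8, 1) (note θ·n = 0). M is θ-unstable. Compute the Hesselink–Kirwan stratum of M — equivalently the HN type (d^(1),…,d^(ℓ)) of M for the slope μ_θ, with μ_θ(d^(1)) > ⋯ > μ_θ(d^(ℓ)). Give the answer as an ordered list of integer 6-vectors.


Barcode: M ≅ I[1,5], I[2,2], I[4,5], I[5,5], I[5,6], I[6,6]^3. HN layers by μ_θ (4 steps, strictly decreasing):
  μ^(1)=8; μ^(2)=9/2; μ^(3)=1; μ^(4)=-20

((0, 1, 0, 2, 3, 0); (0, 0, 0, 0, 1, 1); (0, 0, 0, 0, 0, 3); (1, 1, 1, 0, 0, 0))


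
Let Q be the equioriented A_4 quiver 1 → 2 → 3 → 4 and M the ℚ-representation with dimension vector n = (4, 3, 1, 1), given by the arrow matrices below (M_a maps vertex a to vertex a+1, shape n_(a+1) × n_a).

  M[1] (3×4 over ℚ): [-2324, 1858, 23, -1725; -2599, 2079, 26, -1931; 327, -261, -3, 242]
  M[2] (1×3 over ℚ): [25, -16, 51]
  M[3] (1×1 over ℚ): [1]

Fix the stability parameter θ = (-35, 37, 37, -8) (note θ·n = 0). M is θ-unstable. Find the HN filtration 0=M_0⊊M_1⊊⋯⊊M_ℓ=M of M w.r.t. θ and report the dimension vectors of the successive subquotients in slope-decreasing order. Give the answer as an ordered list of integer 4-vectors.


Via rank(M_{q-1}∘⋯∘M_p): M ≅ I[1,1], I[1,2]^2, I[1,4].
μ_θ-semistable layers: μ^(1)=37; μ^(2)=22; μ^(3)=-35

((0, 2, 0, 0); (0, 1, 1, 1); (4, 0, 0, 0))


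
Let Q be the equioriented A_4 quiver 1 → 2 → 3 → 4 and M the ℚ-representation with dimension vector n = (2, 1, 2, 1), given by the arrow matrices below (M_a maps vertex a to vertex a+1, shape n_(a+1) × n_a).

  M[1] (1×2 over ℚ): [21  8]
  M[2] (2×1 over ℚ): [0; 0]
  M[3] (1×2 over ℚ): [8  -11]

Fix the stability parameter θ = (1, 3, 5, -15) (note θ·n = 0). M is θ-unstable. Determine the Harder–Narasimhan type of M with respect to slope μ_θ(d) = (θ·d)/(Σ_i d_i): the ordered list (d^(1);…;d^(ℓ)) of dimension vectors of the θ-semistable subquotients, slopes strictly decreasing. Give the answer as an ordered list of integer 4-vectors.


Via rank(M_{q-1}∘⋯∘M_p): M ≅ I[1,1], I[1,2], I[3,3], I[3,4].
μ_θ-semistable layers: μ^(1)=5; μ^(2)=3; μ^(3)=1; μ^(4)=-5

((0, 0, 1, 0); (0, 1, 0, 0); (2, 0, 0, 0); (0, 0, 1, 1))


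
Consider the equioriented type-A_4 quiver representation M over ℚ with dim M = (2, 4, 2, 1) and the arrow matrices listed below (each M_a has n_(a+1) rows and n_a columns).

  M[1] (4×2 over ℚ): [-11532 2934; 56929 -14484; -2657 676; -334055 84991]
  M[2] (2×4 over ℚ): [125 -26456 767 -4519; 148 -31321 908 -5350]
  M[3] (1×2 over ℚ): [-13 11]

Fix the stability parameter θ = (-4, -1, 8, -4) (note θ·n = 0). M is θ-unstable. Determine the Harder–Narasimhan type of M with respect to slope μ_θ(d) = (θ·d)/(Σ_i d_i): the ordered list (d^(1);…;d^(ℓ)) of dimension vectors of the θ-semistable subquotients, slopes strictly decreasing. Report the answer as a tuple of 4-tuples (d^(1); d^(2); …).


Via rank(M_{q-1}∘⋯∘M_p): M ≅ I[1,3], I[1,4], I[2,2]^2.
μ_θ-semistable layers: μ^(1)=8; μ^(2)=2; μ^(3)=-1; μ^(4)=-4

((0, 0, 1, 0); (0, 0, 1, 1); (0, 4, 0, 0); (2, 0, 0, 0))


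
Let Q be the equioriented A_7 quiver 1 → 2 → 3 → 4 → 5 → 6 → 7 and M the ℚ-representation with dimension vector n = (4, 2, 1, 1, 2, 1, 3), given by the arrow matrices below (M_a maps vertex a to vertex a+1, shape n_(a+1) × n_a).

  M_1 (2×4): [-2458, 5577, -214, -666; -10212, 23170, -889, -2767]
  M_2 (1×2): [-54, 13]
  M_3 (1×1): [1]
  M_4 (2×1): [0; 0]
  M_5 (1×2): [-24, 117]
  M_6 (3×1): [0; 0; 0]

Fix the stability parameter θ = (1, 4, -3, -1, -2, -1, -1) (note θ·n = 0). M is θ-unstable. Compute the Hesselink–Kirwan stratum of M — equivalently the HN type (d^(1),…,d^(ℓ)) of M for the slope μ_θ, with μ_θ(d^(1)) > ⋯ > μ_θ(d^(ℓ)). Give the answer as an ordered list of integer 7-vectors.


Barcode: M ≅ I[1,1]^2, I[1,2], I[1,4], I[5,5], I[5,6], I[7,7]^3. HN layers by μ_θ (5 steps, strictly decreasing):
  μ^(1)=4; μ^(2)=1; μ^(3)=1/4; μ^(4)=-1; μ^(5)=-2

((0, 1, 0, 0, 0, 0, 0); (3, 0, 0, 0, 0, 0, 0); (1, 1, 1, 1, 0, 0, 0); (0, 0, 0, 0, 0, 1, 3); (0, 0, 0, 0, 2, 0, 0))


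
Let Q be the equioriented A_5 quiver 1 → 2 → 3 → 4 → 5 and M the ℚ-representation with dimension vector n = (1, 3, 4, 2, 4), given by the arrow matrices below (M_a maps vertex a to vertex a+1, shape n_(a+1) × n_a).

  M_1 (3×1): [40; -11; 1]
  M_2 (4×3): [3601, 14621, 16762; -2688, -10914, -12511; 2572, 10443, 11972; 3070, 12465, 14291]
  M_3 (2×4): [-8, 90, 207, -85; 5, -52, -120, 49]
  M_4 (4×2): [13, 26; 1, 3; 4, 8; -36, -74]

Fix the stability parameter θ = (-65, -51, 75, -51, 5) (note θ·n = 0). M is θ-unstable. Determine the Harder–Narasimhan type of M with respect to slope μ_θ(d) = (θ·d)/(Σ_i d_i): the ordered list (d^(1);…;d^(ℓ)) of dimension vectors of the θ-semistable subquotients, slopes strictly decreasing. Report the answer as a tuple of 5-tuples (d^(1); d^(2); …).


Barcode: M ≅ I[1,5], I[2,3], I[2,5], I[3,3], I[5,5]^2. HN layers by μ_θ (5 steps, strictly decreasing):
  μ^(1)=75; μ^(2)=29/3; μ^(3)=5; μ^(4)=-51; μ^(5)=-65

((0, 0, 2, 0, 0); (0, 0, 2, 2, 2); (0, 0, 0, 0, 2); (0, 3, 0, 0, 0); (1, 0, 0, 0, 0))


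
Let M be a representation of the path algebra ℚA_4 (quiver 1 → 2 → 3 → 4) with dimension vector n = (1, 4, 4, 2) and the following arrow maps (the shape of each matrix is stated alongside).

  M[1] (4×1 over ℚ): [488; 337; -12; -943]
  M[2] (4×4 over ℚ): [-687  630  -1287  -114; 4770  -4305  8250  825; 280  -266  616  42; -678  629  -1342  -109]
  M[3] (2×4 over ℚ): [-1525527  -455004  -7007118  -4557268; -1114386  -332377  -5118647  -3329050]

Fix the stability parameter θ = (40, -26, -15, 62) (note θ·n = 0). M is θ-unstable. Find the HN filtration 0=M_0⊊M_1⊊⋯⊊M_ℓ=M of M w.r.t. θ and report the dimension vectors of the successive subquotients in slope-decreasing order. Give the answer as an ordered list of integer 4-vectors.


Via rank(M_{q-1}∘⋯∘M_p): M ≅ I[1,2], I[2,2], I[2,4]^2, I[3,3]^2.
μ_θ-semistable layers: μ^(1)=62; μ^(2)=7; μ^(3)=-15; μ^(4)=-26

((0, 0, 0, 2); (1, 1, 0, 0); (0, 0, 4, 0); (0, 3, 0, 0))


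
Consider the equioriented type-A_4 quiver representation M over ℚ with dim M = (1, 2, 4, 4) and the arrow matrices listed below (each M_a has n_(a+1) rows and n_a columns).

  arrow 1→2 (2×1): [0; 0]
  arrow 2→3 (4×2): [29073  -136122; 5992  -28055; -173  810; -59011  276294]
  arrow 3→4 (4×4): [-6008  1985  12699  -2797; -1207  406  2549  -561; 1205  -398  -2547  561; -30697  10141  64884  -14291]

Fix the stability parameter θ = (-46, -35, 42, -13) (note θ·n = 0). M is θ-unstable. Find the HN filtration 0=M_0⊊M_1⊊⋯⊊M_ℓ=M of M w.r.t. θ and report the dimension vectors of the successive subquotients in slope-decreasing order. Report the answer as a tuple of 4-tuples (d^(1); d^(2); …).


Barcode: M ≅ I[1,1], I[2,4]^2, I[3,3], I[3,4], I[4,4]. HN layers by μ_θ (5 steps, strictly decreasing):
  μ^(1)=42; μ^(2)=29/2; μ^(3)=-13; μ^(4)=-35; μ^(5)=-46

((0, 0, 1, 0); (0, 0, 3, 3); (0, 0, 0, 1); (0, 2, 0, 0); (1, 0, 0, 0))


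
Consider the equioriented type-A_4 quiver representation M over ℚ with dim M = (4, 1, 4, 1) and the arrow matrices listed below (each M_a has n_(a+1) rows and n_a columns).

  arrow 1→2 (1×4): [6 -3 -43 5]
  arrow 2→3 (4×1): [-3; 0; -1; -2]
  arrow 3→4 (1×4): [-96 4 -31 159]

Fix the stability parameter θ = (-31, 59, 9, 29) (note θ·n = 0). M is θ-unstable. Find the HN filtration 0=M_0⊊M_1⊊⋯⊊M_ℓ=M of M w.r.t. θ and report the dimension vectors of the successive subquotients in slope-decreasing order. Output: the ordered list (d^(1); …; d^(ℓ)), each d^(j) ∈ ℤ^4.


Barcode: M ≅ I[1,1]^3, I[1,4], I[3,3]^3. HN layers by μ_θ (3 steps, strictly decreasing):
  μ^(1)=97/3; μ^(2)=9; μ^(3)=-31

((0, 1, 1, 1); (0, 0, 3, 0); (4, 0, 0, 0))


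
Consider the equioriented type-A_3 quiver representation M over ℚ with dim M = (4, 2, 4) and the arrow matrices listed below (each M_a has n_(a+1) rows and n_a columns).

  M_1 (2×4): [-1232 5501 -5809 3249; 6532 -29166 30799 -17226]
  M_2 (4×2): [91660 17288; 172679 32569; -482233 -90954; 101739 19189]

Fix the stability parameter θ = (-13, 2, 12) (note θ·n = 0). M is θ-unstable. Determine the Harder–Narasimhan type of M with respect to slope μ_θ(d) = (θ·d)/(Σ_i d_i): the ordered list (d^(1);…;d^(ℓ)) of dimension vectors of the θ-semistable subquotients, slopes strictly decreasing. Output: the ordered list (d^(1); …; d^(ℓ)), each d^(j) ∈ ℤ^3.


Interval decomposition of M: I[1,1]^2, I[1,3]^2, I[3,3]^2.
HN type (ℓ=3): μ^(1)=12; μ^(2)=2; μ^(3)=-13

((0, 0, 4); (0, 2, 0); (4, 0, 0))


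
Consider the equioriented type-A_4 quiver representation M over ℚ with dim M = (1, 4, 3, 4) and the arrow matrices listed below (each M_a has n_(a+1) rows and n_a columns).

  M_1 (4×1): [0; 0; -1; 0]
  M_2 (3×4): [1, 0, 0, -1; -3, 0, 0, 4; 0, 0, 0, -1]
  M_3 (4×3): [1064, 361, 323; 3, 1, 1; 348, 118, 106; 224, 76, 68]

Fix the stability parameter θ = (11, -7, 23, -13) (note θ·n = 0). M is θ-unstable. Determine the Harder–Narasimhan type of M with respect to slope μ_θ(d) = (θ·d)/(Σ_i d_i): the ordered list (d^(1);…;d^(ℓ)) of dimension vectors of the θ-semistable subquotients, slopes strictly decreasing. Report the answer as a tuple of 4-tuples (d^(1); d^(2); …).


Via rank(M_{q-1}∘⋯∘M_p): M ≅ I[1,2], I[2,2], I[2,3], I[2,4], I[3,4], I[4,4]^2.
μ_θ-semistable layers: μ^(1)=23; μ^(2)=5; μ^(3)=2; μ^(4)=-7; μ^(5)=-13

((0, 0, 1, 0); (0, 0, 2, 2); (1, 1, 0, 0); (0, 3, 0, 0); (0, 0, 0, 2))


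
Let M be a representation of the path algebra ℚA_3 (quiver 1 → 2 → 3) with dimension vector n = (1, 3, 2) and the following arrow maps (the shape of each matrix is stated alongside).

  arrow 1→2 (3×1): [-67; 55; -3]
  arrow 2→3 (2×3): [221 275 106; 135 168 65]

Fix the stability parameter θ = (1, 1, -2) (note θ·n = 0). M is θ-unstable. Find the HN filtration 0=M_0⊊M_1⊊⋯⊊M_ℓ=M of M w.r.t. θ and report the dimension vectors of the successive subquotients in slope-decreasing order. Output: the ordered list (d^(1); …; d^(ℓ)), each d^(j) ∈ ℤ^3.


Via rank(M_{q-1}∘⋯∘M_p): M ≅ I[1,2], I[2,3]^2.
μ_θ-semistable layers: μ^(1)=1; μ^(2)=-1/2

((1, 1, 0); (0, 2, 2))


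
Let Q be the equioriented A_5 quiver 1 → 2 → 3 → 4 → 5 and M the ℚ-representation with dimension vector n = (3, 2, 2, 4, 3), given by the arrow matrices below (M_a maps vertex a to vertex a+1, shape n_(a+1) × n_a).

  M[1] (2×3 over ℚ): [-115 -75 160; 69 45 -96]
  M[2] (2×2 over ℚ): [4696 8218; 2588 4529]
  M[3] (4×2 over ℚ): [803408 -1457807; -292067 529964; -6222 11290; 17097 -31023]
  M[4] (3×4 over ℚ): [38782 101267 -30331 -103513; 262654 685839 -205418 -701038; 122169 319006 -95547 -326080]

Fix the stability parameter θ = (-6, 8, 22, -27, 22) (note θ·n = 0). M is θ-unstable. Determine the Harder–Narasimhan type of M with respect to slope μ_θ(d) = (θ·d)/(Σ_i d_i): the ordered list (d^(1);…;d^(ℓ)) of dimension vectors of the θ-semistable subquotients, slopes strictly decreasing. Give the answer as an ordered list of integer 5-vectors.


Via rank(M_{q-1}∘⋯∘M_p): M ≅ I[1,1]^2, I[1,5], I[2,2], I[3,5], I[4,4], I[4,5].
μ_θ-semistable layers: μ^(1)=22; μ^(2)=8; μ^(3)=1; μ^(4)=-5/2; μ^(5)=-6; μ^(6)=-27

((0, 0, 0, 0, 3); (0, 1, 0, 0, 0); (0, 1, 1, 1, 0); (0, 0, 1, 1, 0); (3, 0, 0, 0, 0); (0, 0, 0, 2, 0))


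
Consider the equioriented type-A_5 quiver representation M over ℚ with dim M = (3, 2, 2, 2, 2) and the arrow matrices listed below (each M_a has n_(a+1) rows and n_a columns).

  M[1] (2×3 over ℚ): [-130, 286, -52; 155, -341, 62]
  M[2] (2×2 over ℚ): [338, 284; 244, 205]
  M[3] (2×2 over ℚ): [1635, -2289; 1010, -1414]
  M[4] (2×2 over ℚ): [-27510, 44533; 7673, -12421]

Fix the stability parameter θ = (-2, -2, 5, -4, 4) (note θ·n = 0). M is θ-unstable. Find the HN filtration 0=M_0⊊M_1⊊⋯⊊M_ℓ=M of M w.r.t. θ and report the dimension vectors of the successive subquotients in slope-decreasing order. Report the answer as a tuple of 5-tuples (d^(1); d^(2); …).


Barcode: M ≅ I[1,1]^2, I[1,5], I[2,3], I[4,5]. HN layers by μ_θ (5 steps, strictly decreasing):
  μ^(1)=5; μ^(2)=4; μ^(3)=1/2; μ^(4)=-2; μ^(5)=-4

((0, 0, 1, 0, 0); (0, 0, 0, 0, 2); (0, 0, 1, 1, 0); (3, 2, 0, 0, 0); (0, 0, 0, 1, 0))


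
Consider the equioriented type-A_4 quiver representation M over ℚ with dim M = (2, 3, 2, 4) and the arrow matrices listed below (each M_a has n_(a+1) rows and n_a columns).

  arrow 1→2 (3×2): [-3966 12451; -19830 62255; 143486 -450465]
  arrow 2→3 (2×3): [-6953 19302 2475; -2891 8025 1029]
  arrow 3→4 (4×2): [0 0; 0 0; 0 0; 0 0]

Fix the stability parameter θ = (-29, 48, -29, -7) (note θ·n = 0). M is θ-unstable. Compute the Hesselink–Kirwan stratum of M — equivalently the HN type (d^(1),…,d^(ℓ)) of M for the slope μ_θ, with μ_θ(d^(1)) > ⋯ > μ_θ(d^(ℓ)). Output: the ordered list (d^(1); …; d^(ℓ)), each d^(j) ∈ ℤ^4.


Interval decomposition of M: I[1,3]^2, I[2,2], I[4,4]^4.
HN type (ℓ=4): μ^(1)=48; μ^(2)=19/2; μ^(3)=-7; μ^(4)=-29

((0, 1, 0, 0); (0, 2, 2, 0); (0, 0, 0, 4); (2, 0, 0, 0))


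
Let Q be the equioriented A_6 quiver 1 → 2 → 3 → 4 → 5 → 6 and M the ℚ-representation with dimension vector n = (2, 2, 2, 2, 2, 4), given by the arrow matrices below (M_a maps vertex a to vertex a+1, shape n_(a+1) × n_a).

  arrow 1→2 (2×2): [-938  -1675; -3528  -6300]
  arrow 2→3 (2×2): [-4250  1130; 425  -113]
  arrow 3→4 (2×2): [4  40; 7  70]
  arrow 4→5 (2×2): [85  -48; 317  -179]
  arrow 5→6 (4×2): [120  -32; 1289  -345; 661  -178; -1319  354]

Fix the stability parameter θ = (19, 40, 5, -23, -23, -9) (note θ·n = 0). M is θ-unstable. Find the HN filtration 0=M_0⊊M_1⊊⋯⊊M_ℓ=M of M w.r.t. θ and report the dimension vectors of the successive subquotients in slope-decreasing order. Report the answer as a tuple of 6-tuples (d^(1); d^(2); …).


Barcode: M ≅ I[1,1], I[1,3], I[2,2], I[3,6], I[4,6], I[6,6]^2. HN layers by μ_θ (6 steps, strictly decreasing):
  μ^(1)=40; μ^(2)=45/2; μ^(3)=19; μ^(4)=-9; μ^(5)=-41/3; μ^(6)=-23

((0, 1, 0, 0, 0, 0); (0, 1, 1, 0, 0, 0); (2, 0, 0, 0, 0, 0); (0, 0, 0, 0, 0, 4); (0, 0, 1, 1, 1, 0); (0, 0, 0, 1, 1, 0))


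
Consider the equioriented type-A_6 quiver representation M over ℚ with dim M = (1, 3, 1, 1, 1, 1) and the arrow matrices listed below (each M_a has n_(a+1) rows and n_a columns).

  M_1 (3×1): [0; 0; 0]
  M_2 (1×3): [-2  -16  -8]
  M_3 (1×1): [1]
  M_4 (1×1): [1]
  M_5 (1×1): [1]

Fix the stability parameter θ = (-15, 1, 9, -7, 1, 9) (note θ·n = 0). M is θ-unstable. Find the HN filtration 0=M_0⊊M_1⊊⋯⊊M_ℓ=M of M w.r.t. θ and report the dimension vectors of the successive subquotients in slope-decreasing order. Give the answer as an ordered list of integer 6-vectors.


Interval decomposition of M: I[1,1], I[2,2]^2, I[2,6].
HN type (ℓ=3): μ^(1)=9; μ^(2)=1; μ^(3)=-15

((0, 0, 0, 0, 0, 1); (0, 3, 1, 1, 1, 0); (1, 0, 0, 0, 0, 0))


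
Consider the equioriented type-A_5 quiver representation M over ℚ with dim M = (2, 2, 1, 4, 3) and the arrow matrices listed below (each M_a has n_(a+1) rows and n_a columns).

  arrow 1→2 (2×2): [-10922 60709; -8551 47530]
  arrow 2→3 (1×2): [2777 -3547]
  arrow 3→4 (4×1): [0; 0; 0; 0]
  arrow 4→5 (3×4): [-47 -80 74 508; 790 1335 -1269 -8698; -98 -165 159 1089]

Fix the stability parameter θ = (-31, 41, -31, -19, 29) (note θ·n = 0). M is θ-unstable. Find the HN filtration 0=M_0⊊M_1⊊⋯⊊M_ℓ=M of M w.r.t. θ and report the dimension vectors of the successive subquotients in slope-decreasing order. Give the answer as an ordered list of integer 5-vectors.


Interval decomposition of M: I[1,2], I[1,3], I[4,4], I[4,5]^3.
HN type (ℓ=5): μ^(1)=41; μ^(2)=29; μ^(3)=5; μ^(4)=-19; μ^(5)=-31

((0, 1, 0, 0, 0); (0, 0, 0, 0, 3); (0, 1, 1, 0, 0); (0, 0, 0, 4, 0); (2, 0, 0, 0, 0))


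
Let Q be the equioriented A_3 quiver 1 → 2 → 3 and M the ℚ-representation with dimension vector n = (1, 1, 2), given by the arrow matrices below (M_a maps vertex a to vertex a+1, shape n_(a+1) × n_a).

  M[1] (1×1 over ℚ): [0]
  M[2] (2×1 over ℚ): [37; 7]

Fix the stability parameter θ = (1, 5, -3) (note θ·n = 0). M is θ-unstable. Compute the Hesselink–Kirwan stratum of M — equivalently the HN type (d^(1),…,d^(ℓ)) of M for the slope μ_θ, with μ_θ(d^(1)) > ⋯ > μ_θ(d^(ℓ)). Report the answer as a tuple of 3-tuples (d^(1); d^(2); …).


Via rank(M_{q-1}∘⋯∘M_p): M ≅ I[1,1], I[2,3], I[3,3].
μ_θ-semistable layers: μ^(1)=1; μ^(2)=-3

((1, 1, 1); (0, 0, 1))


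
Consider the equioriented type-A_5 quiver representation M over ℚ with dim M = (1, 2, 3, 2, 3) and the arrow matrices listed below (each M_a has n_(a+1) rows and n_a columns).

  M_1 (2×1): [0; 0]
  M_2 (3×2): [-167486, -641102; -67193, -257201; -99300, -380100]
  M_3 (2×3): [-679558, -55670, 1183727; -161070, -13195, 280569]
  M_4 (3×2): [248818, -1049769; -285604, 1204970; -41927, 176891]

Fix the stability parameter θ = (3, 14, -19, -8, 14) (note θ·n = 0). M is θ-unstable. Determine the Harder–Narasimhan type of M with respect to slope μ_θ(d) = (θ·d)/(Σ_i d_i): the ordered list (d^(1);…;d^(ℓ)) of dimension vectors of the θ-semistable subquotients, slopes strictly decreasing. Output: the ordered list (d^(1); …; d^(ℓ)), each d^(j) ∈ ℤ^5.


Via rank(M_{q-1}∘⋯∘M_p): M ≅ I[1,1], I[2,2], I[2,5], I[3,3], I[3,5], I[5,5].
μ_θ-semistable layers: μ^(1)=14; μ^(2)=3; μ^(3)=-13/3; μ^(4)=-8; μ^(5)=-19

((0, 1, 0, 0, 3); (1, 0, 0, 0, 0); (0, 1, 1, 1, 0); (0, 0, 0, 1, 0); (0, 0, 2, 0, 0))


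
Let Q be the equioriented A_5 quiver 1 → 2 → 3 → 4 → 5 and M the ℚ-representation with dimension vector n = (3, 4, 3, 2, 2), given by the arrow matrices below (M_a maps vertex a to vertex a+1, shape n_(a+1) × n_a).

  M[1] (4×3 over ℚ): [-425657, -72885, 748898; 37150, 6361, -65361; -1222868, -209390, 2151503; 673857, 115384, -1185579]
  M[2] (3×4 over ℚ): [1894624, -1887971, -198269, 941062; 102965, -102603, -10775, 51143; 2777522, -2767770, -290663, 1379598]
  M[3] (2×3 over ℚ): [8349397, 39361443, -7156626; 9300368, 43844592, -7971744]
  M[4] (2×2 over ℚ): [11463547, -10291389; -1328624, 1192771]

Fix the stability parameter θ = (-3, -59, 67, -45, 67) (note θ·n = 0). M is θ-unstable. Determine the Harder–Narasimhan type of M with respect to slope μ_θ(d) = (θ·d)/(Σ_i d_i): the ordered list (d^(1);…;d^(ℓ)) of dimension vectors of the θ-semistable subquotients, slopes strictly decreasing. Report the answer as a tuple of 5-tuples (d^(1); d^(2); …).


Barcode: M ≅ I[1,2], I[1,3], I[1,5], I[2,3], I[4,5]. HN layers by μ_θ (5 steps, strictly decreasing):
  μ^(1)=67; μ^(2)=11; μ^(3)=-31; μ^(4)=-45; μ^(5)=-59

((0, 0, 2, 0, 2); (0, 0, 1, 1, 0); (3, 3, 0, 0, 0); (0, 0, 0, 1, 0); (0, 1, 0, 0, 0))


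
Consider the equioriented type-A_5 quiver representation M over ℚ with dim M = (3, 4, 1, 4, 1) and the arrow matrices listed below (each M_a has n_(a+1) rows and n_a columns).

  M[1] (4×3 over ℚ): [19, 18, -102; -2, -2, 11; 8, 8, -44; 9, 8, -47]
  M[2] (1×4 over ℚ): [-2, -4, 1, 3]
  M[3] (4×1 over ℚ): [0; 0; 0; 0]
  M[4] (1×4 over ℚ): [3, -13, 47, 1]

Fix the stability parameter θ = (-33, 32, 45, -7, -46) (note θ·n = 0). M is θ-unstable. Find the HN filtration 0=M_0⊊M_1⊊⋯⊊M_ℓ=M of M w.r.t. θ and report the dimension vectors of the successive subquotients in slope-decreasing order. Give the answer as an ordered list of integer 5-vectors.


Interval decomposition of M: I[1,1], I[1,2], I[1,3], I[2,2]^2, I[4,4]^3, I[4,5].
HN type (ℓ=5): μ^(1)=45; μ^(2)=32; μ^(3)=-7; μ^(4)=-53/2; μ^(5)=-33

((0, 0, 1, 0, 0); (0, 4, 0, 0, 0); (0, 0, 0, 3, 0); (0, 0, 0, 1, 1); (3, 0, 0, 0, 0))


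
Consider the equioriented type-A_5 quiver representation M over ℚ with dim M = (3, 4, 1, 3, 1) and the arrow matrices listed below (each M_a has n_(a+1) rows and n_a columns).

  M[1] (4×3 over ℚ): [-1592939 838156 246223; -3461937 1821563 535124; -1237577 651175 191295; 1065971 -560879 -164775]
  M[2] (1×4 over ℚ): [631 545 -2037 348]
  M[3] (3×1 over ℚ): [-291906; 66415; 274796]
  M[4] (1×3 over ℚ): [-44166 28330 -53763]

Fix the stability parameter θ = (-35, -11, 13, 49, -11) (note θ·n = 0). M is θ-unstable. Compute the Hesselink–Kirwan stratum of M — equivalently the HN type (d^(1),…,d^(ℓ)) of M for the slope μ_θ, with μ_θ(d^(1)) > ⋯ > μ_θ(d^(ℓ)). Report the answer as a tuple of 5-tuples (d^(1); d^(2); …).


Via rank(M_{q-1}∘⋯∘M_p): M ≅ I[1,2]^2, I[1,5], I[2,2], I[4,4]^2.
μ_θ-semistable layers: μ^(1)=49; μ^(2)=19; μ^(3)=13; μ^(4)=-11; μ^(5)=-35

((0, 0, 0, 2, 0); (0, 0, 0, 1, 1); (0, 0, 1, 0, 0); (0, 4, 0, 0, 0); (3, 0, 0, 0, 0))


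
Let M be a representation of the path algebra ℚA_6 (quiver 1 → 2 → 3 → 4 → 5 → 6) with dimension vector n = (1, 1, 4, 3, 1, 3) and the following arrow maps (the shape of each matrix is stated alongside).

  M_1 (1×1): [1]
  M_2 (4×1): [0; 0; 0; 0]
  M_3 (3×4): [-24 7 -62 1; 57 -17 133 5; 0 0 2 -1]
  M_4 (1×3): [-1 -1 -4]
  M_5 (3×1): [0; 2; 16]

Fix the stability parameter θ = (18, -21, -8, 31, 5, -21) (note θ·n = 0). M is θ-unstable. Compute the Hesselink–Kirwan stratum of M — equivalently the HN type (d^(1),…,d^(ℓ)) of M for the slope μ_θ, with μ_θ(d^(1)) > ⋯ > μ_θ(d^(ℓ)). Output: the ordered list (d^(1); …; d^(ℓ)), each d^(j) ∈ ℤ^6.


Interval decomposition of M: I[1,2], I[3,3], I[3,4]^2, I[3,6], I[6,6]^2.
HN type (ℓ=5): μ^(1)=31; μ^(2)=5; μ^(3)=-3/2; μ^(4)=-8; μ^(5)=-21

((0, 0, 0, 2, 0, 0); (0, 0, 0, 1, 1, 1); (1, 1, 0, 0, 0, 0); (0, 0, 4, 0, 0, 0); (0, 0, 0, 0, 0, 2))


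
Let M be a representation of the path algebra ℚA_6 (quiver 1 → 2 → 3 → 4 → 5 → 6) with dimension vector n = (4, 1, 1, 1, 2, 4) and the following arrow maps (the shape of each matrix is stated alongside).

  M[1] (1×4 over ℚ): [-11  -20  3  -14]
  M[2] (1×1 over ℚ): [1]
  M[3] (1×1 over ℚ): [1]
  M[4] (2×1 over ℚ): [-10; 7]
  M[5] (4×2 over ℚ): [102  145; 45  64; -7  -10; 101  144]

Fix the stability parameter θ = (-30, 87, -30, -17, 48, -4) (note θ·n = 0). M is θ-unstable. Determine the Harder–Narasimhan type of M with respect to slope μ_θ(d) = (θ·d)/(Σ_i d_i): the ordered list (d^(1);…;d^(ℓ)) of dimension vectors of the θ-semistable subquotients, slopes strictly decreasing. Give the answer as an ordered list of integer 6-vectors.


Interval decomposition of M: I[1,1]^3, I[1,6], I[5,6], I[6,6]^2.
HN type (ℓ=4): μ^(1)=22; μ^(2)=40/3; μ^(3)=-4; μ^(4)=-30

((0, 0, 0, 0, 2, 2); (0, 1, 1, 1, 0, 0); (0, 0, 0, 0, 0, 2); (4, 0, 0, 0, 0, 0))


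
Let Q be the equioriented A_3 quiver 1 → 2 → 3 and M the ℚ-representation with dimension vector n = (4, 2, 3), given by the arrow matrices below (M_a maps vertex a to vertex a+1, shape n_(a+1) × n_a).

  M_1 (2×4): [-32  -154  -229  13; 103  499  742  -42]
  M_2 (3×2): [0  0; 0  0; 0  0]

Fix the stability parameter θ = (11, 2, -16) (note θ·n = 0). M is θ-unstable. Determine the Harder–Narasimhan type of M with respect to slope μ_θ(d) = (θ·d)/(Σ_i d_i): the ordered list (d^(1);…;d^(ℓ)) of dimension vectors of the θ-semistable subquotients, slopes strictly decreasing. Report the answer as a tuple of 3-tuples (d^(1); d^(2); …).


Interval decomposition of M: I[1,1]^2, I[1,2]^2, I[3,3]^3.
HN type (ℓ=3): μ^(1)=11; μ^(2)=13/2; μ^(3)=-16

((2, 0, 0); (2, 2, 0); (0, 0, 3))


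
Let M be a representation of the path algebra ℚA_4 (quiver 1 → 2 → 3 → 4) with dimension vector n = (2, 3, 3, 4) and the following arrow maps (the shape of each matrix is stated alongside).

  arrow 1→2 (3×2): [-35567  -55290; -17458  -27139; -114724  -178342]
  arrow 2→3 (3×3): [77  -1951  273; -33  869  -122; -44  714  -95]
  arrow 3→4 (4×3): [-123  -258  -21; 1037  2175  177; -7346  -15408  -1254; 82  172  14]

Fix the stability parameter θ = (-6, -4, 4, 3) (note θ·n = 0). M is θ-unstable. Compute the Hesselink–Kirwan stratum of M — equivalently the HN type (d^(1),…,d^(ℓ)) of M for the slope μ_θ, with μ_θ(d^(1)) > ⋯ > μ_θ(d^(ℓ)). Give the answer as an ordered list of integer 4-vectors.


Barcode: M ≅ I[1,2], I[1,4], I[2,3], I[3,4], I[4,4]^2. HN layers by μ_θ (5 steps, strictly decreasing):
  μ^(1)=4; μ^(2)=7/2; μ^(3)=3; μ^(4)=-4; μ^(5)=-6

((0, 0, 1, 0); (0, 0, 2, 2); (0, 0, 0, 2); (0, 3, 0, 0); (2, 0, 0, 0))


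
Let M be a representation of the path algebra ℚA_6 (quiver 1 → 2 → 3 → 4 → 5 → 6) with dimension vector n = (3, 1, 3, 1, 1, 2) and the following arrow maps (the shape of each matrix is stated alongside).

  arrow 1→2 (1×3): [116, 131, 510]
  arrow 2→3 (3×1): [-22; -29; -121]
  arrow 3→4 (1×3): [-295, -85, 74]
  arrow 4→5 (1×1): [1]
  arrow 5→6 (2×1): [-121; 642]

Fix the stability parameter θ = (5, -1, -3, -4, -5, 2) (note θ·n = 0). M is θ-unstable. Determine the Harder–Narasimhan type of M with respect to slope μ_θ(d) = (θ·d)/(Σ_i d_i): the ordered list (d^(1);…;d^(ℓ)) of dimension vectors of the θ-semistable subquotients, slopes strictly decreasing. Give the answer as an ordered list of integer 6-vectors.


Interval decomposition of M: I[1,1]^2, I[1,6], I[3,3]^2, I[6,6].
HN type (ℓ=4): μ^(1)=5; μ^(2)=2; μ^(3)=-8/5; μ^(4)=-3

((2, 0, 0, 0, 0, 0); (0, 0, 0, 0, 0, 2); (1, 1, 1, 1, 1, 0); (0, 0, 2, 0, 0, 0))


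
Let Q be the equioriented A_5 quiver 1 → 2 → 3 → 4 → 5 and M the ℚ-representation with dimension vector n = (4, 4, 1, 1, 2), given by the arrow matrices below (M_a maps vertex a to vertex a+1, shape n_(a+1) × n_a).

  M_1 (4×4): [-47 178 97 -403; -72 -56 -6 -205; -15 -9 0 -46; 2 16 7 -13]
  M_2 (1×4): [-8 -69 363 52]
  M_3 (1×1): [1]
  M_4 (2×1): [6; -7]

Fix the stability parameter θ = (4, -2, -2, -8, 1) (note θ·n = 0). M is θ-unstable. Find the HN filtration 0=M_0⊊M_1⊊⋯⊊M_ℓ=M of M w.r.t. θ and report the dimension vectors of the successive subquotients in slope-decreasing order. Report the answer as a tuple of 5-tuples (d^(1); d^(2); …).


Interval decomposition of M: I[1,2]^3, I[1,5], I[5,5].
HN type (ℓ=2): μ^(1)=1; μ^(2)=-2

((3, 3, 0, 0, 2); (1, 1, 1, 1, 0))


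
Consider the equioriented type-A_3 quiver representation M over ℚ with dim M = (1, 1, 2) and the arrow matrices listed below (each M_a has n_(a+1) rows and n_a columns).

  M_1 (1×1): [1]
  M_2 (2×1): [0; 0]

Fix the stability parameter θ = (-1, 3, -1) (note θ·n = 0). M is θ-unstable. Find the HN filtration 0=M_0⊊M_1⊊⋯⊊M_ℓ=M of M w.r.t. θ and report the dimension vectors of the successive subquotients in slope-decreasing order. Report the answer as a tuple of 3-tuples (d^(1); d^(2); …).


Interval decomposition of M: I[1,2], I[3,3]^2.
HN type (ℓ=2): μ^(1)=3; μ^(2)=-1

((0, 1, 0); (1, 0, 2))


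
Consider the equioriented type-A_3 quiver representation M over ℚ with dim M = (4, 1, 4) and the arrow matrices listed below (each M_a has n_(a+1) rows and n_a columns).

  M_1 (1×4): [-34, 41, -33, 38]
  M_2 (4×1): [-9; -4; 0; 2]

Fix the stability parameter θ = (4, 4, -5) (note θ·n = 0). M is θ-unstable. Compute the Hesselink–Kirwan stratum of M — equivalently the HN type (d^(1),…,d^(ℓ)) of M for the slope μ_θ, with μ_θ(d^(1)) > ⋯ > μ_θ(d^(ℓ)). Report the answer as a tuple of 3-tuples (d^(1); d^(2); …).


Interval decomposition of M: I[1,1]^3, I[1,3], I[3,3]^3.
HN type (ℓ=3): μ^(1)=4; μ^(2)=1; μ^(3)=-5

((3, 0, 0); (1, 1, 1); (0, 0, 3))


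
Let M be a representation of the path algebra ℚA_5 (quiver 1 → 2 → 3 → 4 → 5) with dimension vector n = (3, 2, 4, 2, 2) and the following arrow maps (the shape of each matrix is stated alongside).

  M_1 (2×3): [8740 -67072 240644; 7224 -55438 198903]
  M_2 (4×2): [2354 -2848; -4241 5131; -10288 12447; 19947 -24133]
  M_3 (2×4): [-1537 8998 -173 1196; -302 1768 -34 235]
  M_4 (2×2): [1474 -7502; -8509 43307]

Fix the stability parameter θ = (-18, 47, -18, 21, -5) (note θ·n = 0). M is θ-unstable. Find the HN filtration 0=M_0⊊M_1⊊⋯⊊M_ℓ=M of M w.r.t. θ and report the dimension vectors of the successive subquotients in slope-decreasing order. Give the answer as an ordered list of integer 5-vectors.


Via rank(M_{q-1}∘⋯∘M_p): M ≅ I[1,1], I[1,4], I[1,5], I[3,3]^2, I[5,5].
μ_θ-semistable layers: μ^(1)=21; μ^(2)=29/2; μ^(3)=45/4; μ^(4)=-5; μ^(5)=-18

((0, 0, 0, 1, 0); (0, 1, 1, 0, 0); (0, 1, 1, 1, 1); (0, 0, 0, 0, 1); (3, 0, 2, 0, 0))


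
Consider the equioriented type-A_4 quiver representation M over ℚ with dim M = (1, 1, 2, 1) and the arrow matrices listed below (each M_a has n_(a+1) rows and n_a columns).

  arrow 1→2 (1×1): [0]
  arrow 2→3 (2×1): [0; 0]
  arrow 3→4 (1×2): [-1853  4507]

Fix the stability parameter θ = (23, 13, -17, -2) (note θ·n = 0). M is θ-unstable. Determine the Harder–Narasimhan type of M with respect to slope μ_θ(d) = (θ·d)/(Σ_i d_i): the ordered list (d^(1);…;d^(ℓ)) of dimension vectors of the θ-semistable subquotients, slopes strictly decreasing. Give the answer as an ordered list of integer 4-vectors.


Via rank(M_{q-1}∘⋯∘M_p): M ≅ I[1,1], I[2,2], I[3,3], I[3,4].
μ_θ-semistable layers: μ^(1)=23; μ^(2)=13; μ^(3)=-2; μ^(4)=-17

((1, 0, 0, 0); (0, 1, 0, 0); (0, 0, 0, 1); (0, 0, 2, 0))


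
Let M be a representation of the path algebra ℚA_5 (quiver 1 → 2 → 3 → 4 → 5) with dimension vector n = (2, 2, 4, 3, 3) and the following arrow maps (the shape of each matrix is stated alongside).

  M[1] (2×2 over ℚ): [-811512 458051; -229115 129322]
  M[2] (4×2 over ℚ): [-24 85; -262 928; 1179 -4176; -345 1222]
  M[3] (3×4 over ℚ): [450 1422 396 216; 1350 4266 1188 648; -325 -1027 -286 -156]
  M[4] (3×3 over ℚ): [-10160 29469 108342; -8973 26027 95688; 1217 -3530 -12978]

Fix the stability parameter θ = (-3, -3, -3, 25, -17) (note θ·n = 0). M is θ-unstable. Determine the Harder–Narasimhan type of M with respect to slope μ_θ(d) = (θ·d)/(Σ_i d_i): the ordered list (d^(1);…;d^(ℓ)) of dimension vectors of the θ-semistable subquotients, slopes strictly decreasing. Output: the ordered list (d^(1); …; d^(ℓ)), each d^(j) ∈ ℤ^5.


Barcode: M ≅ I[1,3], I[1,4], I[3,3]^2, I[4,5]^2, I[5,5]. HN layers by μ_θ (4 steps, strictly decreasing):
  μ^(1)=25; μ^(2)=4; μ^(3)=-3; μ^(4)=-17

((0, 0, 0, 1, 0); (0, 0, 0, 2, 2); (2, 2, 4, 0, 0); (0, 0, 0, 0, 1))
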